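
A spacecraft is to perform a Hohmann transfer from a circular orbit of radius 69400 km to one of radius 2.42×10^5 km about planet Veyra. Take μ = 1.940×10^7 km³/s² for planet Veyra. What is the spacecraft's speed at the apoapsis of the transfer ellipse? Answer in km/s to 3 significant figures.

Semi-major axis of the transfer orbit: a_t = (69400 + 2.420×10^5)/2 = 1.557×10^5 km.
At apoapsis, r = 2.420×10^5 km.
From the vis-viva equation, v = √[μ(2/r − 1/a_t)] = 5.978 km/s.

v = 5.98 km/s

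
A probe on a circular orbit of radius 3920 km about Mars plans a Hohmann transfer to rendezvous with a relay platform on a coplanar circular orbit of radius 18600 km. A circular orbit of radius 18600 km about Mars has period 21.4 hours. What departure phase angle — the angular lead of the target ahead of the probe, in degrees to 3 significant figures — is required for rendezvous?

From Kepler's third law T² = 4π²r³/μ at r = 18600 km, T = 21.4 hours = 21.4 × 3600 s = 77040 s: μ = 4π²r³/T² = 42802.2 km³/s².
The Hohmann ellipse has a_t = (r₁ + r₂)/2 = 11260 km.
Transfer time t = π√(a_t³/μ) = 18143.6 s.
Target angular speed ω₂ = √(μ/r₂³) = 8.15574×10^-5 rad/s.
Angle swept by the target during transfer: ω₂·t = 1.4797 rad = 84.78°.
Arrival is 180° from departure on the ellipse, so φ = 180° − 84.78° = 95.2°.

φ = 95.2°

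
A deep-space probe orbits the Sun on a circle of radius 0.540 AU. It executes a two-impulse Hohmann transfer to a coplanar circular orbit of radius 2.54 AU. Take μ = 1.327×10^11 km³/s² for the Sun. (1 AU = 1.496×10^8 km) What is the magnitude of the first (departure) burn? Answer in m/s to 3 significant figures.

In km: r₁ = 0.540 × 1.496×10^8 = 8.0784×10^7 km; r₂ = 2.54 × 1.496×10^8 = 3.79984×10^8 km.
The Hohmann ellipse has a_t = (r₁ + r₂)/2 = 2.30384×10^8 km.
Circular speed at r = 8.0784×10^7 km: v_c = √(μ/r) = 40.53 km/s.
Transfer-orbit speed at the same r (vis-viva, a = a_t): v_t = √[μ(2/r − 1/a_t)] = 52.05 km/s.
Δv₁ = |v_t − v_c| = |52.05 − 40.53| = 11.52 km/s.

Δv₁ = 11500 m/s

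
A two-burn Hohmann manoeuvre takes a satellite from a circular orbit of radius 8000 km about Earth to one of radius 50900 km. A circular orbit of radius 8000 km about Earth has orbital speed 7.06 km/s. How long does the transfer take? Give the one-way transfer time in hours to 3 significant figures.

t = 6.98 hours

From the circular-orbit relation v² = μ/r at r = 8000 km: μ = v²r = (7.06)² × 8000 = 3.98749×10^5 km³/s².
Transfer-ellipse semi-major axis a_t = (r₁ + r₂)/2 = (8000 + 50900)/2 = 29450 km.
By Kepler's third law the transfer-orbit period is T = 2π√(a_t³/μ), so t = T/2 = 25140 s.
Converting: 25140 s ÷ 3600 s/hour = 6.98 hours.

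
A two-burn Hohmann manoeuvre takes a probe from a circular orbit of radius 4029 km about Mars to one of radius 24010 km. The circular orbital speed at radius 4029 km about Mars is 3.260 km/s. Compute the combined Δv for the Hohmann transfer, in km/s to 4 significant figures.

From the circular-orbit relation v² = μ/r at r = 4029 km: μ = v²r = (3.260)² × 4029 = 42818.6 km³/s².
Transfer-ellipse semi-major axis a_t = (r₁ + r₂)/2 = (4029 + 24010)/2 = 14019.5 km.
Circular speed at r₁: v₁ = √(μ/r₁) = √(42818.6/4029) = 3.2600 km/s.
On the transfer ellipse at r₁, vis-viva gives v_p = √[μ(2/r₁ − 1/a_t)] = 4.2663 km/s.
First burn Δv₁ = |v_p − v₁| = 1.0063 km/s.
At r₂, v₂ = √(μ/r₂) = 1.33543 km/s.
Transfer-orbit speed at r₂: v_a = √[μ(2/r₂ − 1/a_t)] = 0.715900 km/s.
Second burn Δv₂ = |v₂ − v_a| = 0.61953 km/s.
Δv = Δv₁ + Δv₂ = 1.0063 + 0.61953 = 1.626 km/s.

Δv = 1.626 km/s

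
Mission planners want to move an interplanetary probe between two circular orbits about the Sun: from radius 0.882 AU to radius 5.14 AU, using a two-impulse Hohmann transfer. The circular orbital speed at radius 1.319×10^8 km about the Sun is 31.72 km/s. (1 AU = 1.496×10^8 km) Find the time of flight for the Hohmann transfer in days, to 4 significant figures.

From the circular-orbit relation v² = μ/r at r = 1.319×10^8 km: μ = v²r = (31.72)² × 1.319×10^8 = 1.32712×10^11 km³/s².
In km: r₁ = 0.882 × 1.496×10^8 = 1.319472×10^8 km; r₂ = 5.14 × 1.496×10^8 = 7.68944×10^8 km.
Semi-major axis of the transfer orbit: a_t = (1.319472×10^8 + 7.68944×10^8)/2 = 4.504456×10^8 km.
Transfer time t = π√(a_t³/μ) = π√((4.504456×10^8)³ / 1.32712×10^11) = 8.244×10^7 s.
Converting: 8.244×10^7 s ÷ 86400 s/day = 954.2 days.

t = 954.2 days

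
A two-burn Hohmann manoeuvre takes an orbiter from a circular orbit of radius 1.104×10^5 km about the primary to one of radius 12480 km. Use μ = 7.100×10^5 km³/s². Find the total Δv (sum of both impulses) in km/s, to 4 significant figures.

Δv = 3.961 km/s

Semi-major axis of the transfer orbit: a_t = (1.104×10^5 + 12480)/2 = 61440 km.
Circular speed at r₁: v₁ = √(μ/r₁) = √(7.100×10^5/1.104×10^5) = 2.536 km/s.
On the transfer ellipse at r₁, v² = μ(2/r − 1/a) gives v_a = √[μ(2/r₁ − 1/a_t)] = 1.143 km/s.
First burn Δv₁ = |v_a − v₁| = 1.393 km/s.
At r₂, v₂ = √(μ/r₂) = 7.5426 km/s.
Transfer-orbit speed at r₂: v_p = √[μ(2/r₂ − 1/a_t)] = 10.111 km/s.
Second burn Δv₂ = |v₂ − v_p| = 2.568 km/s.
Δv = Δv₁ + Δv₂ = 1.393 + 2.568 = 3.961 km/s.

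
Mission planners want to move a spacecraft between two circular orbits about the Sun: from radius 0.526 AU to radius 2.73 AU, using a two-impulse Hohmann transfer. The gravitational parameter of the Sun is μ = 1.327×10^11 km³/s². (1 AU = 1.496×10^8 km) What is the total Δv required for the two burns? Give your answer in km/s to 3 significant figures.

In km: r₁ = 0.526 × 1.496×10^8 = 7.86896×10^7 km; r₂ = 2.73 × 1.496×10^8 = 4.08408×10^8 km.
The Hohmann ellipse has a_t = (r₁ + r₂)/2 = 2.435488×10^8 km.
At r₁ the circular-orbit speed is v₁ = √(μ/r₁) = 41.07 km/s.
Transfer-orbit speed at r₁ (v² = μ(2/r − 1/a)): v_p = √[μ(2/r₁ − 1/a_t)] = 53.18 km/s.
First burn Δv₁ = |v_p − v₁| = 12.11 km/s.
At r₂, v₂ = √(μ/r₂) = 18.03 km/s.
Transfer-orbit speed at r₂: v_a = √[μ(2/r₂ − 1/a_t)] = 10.25 km/s.
Second burn Δv₂ = |v₂ − v_a| = 7.780 km/s.
Δv = Δv₁ + Δv₂ = 12.11 + 7.780 = 19.89 km/s.

Δv = 19.9 km/s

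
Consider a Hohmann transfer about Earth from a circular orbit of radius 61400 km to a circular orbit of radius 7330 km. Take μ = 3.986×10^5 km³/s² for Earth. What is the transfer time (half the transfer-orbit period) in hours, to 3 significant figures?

Transfer-ellipse semi-major axis a_t = (r₁ + r₂)/2 = (61400 + 7330)/2 = 34365 km.
Transfer time t = π√(a_t³/μ) = π√((34365)³ / 3.986×10^5) = 31700 s.
Converting: 31700 s ÷ 3600 s/hour = 8.81 hours.

t = 8.81 hours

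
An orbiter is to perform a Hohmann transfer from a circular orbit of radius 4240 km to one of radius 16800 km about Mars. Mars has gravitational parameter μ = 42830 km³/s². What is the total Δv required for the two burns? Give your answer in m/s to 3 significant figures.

The Hohmann ellipse has a_t = (r₁ + r₂)/2 = 10520 km.
Circular speed at r₁: v₁ = √(μ/r₁) = √(42830/4240) = 3.1783 km/s.
On the transfer ellipse at r₁, vis-viva gives v_p = √[μ(2/r₁ − 1/a_t)] = 4.0164 km/s.
First burn Δv₁ = |v_p − v₁| = 0.8381 km/s.
Circular speed at r₂: v₂ = √(μ/r₂) = 1.597 km/s.
Transfer-orbit speed at r₂: v_a = √[μ(2/r₂ − 1/a_t)] = 1.014 km/s.
Second burn Δv₂ = |v₂ − v_a| = 0.5830 km/s.
Δv = Δv₁ + Δv₂ = 0.8381 + 0.5830 = 1.421 km/s.

Δv = 1420 m/s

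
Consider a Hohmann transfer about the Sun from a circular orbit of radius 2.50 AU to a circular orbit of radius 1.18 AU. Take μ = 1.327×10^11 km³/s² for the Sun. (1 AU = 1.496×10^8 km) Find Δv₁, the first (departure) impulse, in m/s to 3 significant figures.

Δv₁ = 3750 m/s

In km: r₁ = 2.50 × 1.496×10^8 = 3.740×10^8 km; r₂ = 1.18 × 1.496×10^8 = 1.76528×10^8 km.
Semi-major axis of the transfer orbit: a_t = (3.740×10^8 + 1.76528×10^8)/2 = 2.75264×10^8 km.
Circular speed at r = 3.740×10^8 km: v_c = √(μ/r) = 18.8365 km/s.
Transfer-orbit speed at the same r (vis-viva, a = a_t): v_t = √[μ(2/r − 1/a_t)] = 15.0845 km/s.
Δv₁ = |v_t − v_c| = |15.0845 − 18.8365| = 3.752 km/s.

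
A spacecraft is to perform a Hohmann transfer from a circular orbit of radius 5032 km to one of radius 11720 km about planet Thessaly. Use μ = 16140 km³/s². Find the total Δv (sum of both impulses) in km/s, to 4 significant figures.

Semi-major axis of the transfer orbit: a_t = (5032 + 11720)/2 = 8376 km.
Circular speed at r₁: v₁ = √(μ/r₁) = √(16140/5032) = 1.7909 km/s.
Transfer-orbit speed at r₁ (vis-viva equation): v_p = √[μ(2/r₁ − 1/a_t)] = 2.1185 km/s.
First burn Δv₁ = |v_p − v₁| = 0.3276 km/s.
At r₂, v₂ = √(μ/r₂) = 1.1735 km/s.
Transfer-orbit speed at r₂: v_a = √[μ(2/r₂ − 1/a_t)] = 0.90958 km/s.
Second burn Δv₂ = |v₂ − v_a| = 0.2639 km/s.
Total Δv = Δv₁ + Δv₂ = 0.5915 km/s.

Δv = 0.5915 km/s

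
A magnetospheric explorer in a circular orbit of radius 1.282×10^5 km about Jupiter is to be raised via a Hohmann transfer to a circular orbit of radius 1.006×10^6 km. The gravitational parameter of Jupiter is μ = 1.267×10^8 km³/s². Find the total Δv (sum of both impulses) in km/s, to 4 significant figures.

Semi-major axis of the transfer orbit: a_t = (1.282×10^5 + 1.006×10^6)/2 = 5.671×10^5 km.
At r₁ the circular-orbit speed is v₁ = √(μ/r₁) = 31.44 km/s.
On the transfer ellipse at r₁, v² = μ(2/r − 1/a) gives v_p = √[μ(2/r₁ − 1/a_t)] = 41.87 km/s.
First burn Δv₁ = |v_p − v₁| = 10.43 km/s.
At r₂, v₂ = √(μ/r₂) = 11.2225 km/s.
Transfer-orbit speed at r₂: v_a = √[μ(2/r₂ − 1/a_t)] = 5.33585 km/s.
Second burn Δv₂ = |v₂ − v_a| = 5.887 km/s.
Δv = Δv₁ + Δv₂ = 10.43 + 5.887 = 16.32 km/s.

Δv = 16.32 km/s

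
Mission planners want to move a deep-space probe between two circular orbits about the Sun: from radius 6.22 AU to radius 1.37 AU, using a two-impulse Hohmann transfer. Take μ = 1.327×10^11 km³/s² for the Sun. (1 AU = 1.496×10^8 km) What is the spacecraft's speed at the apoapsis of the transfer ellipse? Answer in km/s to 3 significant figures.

v = 7.18 km/s

In km: r₁ = 6.22 × 1.496×10^8 = 9.30512×10^8 km; r₂ = 1.37 × 1.496×10^8 = 2.04952×10^8 km.
Semi-major axis of the transfer orbit: a_t = (9.30512×10^8 + 2.04952×10^8)/2 = 5.67732×10^8 km.
The apoapsis of the transfer ellipse is at r = 9.30512×10^8 km.
From the vis-viva equation, v = √[μ(2/r − 1/a_t)] = 7.175 km/s.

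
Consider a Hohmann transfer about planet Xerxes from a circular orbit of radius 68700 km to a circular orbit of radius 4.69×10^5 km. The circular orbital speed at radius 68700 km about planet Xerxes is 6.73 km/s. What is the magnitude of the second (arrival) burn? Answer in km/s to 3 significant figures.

From the circular-orbit relation v² = μ/r at r = 68700 km: μ = v²r = (6.73)² × 68700 = 3.11162×10^6 km³/s².
The Hohmann ellipse has a_t = (r₁ + r₂)/2 = 2.6885×10^5 km.
Circular speed at r = 4.690×10^5 km: v_c = √(μ/r) = 2.576 km/s.
Transfer-orbit speed at the same r (vis-viva, a = a_t): v_t = √[μ(2/r − 1/a_t)] = 1.302 km/s.
Δv₂ = |v_t − v_c| = |1.302 − 2.576| = 1.274 km/s.

Δv₂ = 1.27 km/s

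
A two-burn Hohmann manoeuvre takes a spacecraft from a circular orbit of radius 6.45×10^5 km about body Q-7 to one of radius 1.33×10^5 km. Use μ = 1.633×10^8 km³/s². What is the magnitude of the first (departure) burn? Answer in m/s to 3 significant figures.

Δv₁ = 6610 m/s

Semi-major axis of the transfer orbit: a_t = (6.450×10^5 + 1.330×10^5)/2 = 3.890×10^5 km.
On the circular orbit at r = 6.450×10^5 km, v_c = √(μ/r) = 15.912 km/s.
Vis-viva on the transfer ellipse at r = 6.450×10^5 km gives v_t = √[μ(2/r − 1/a_t)] = 9.3039 km/s.
Δv₁ = |v_t − v_c| = |9.3039 − 15.912| = 6.608 km/s.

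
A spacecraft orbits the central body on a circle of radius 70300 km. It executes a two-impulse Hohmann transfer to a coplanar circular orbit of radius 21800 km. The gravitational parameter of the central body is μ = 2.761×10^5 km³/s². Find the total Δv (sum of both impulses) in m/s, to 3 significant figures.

Δv = 1460 m/s

Transfer-ellipse semi-major axis a_t = (r₁ + r₂)/2 = (70300 + 21800)/2 = 46050 km.
At r₁ the circular-orbit speed is v₁ = √(μ/r₁) = 1.98178 km/s.
Transfer-orbit speed at r₁ (vis-viva): v_a = √[μ(2/r₁ − 1/a_t)] = 1.36354 km/s.
First burn Δv₁ = |v_a − v₁| = 0.61824 km/s.
Circular speed at r₂: v₂ = √(μ/r₂) = 3.5588 km/s.
Transfer-orbit speed at r₂: v_p = √[μ(2/r₂ − 1/a_t)] = 4.3971 km/s.
Second burn Δv₂ = |v₂ − v_p| = 0.83830 km/s.
Total Δv = Δv₁ + Δv₂ = 1.457 km/s.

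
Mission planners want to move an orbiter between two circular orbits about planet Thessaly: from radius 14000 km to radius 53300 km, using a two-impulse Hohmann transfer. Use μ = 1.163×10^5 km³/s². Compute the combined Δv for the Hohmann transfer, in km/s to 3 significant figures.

Semi-major axis of the transfer orbit: a_t = (14000 + 53300)/2 = 33650 km.
At r₁ the circular-orbit speed is v₁ = √(μ/r₁) = 2.8822 km/s.
On the transfer ellipse at r₁, vis-viva gives v_p = √[μ(2/r₁ − 1/a_t)] = 3.6274 km/s.
First burn Δv₁ = |v_p − v₁| = 0.7452 km/s.
At r₂, v₂ = √(μ/r₂) = 1.4772 km/s.
Transfer-orbit speed at r₂: v_a = √[μ(2/r₂ − 1/a_t)] = 0.95279 km/s.
Second burn Δv₂ = |v₂ − v_a| = 0.5244 km/s.
Δv = Δv₁ + Δv₂ = 0.7452 + 0.5244 = 1.270 km/s.

Δv = 1.27 km/s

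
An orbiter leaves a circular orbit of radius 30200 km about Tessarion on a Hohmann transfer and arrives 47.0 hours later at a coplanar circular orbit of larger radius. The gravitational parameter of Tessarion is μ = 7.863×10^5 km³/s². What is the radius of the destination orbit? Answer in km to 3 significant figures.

r₂ = 2.33×10^5 km

Transfer time t = 47.0 hours = 1.692×10^5 s, and t = π√(a_t³/μ).
So a_t = (μ t²/π²)^(1/3) = (7.863×10^5 × (1.692×10^5)² / π²)^(1/3) = 1.3163×10^5 km.
Since a_t = (r₁ + r₂)/2, r₂ = 2a_t − r₁ = 2×1.3163×10^5 − 30200 = 2.3306×10^5 km.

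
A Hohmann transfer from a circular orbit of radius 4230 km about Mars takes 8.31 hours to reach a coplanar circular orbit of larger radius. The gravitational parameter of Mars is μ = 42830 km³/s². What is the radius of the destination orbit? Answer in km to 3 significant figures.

r₂ = 27200 km

Transfer time t = 8.31 hours = 29916 s, and t = π√(a_t³/μ).
So a_t = (μ t²/π²)^(1/3) = (42830 × (29916)² / π²)^(1/3) = 15719 km.
Since a_t = (r₁ + r₂)/2, r₂ = 2a_t − r₁ = 2×15719 − 4230 = 27208 km.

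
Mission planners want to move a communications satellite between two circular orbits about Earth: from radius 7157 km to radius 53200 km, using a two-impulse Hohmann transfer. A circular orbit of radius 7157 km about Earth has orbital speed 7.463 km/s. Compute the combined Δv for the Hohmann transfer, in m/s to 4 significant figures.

Δv = 3850 m/s

From the circular-orbit relation v² = μ/r at r = 7157 km: μ = v²r = (7.463)² × 7157 = 3.98619×10^5 km³/s².
The Hohmann ellipse has a_t = (r₁ + r₂)/2 = 30178.5 km.
At r₁ the circular-orbit speed is v₁ = √(μ/r₁) = 7.463 km/s.
Transfer-orbit speed at r₁ (vis-viva): v_p = √[μ(2/r₁ − 1/a_t)] = 9.909 km/s.
First burn Δv₁ = |v_p − v₁| = 2.446 km/s.
At r₂, v₂ = √(μ/r₂) = 2.737 km/s.
Transfer-orbit speed at r₂: v_a = √[μ(2/r₂ − 1/a_t)] = 1.333 km/s.
Second burn Δv₂ = |v₂ − v_a| = 1.404 km/s.
Δv = Δv₁ + Δv₂ = 2.446 + 1.404 = 3.850 km/s.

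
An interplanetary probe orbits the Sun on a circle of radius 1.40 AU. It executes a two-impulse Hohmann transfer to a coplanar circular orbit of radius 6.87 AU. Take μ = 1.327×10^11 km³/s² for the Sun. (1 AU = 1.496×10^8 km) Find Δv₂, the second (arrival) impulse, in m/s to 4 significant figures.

In km: r₁ = 1.40 × 1.496×10^8 = 2.0944×10^8 km; r₂ = 6.87 × 1.496×10^8 = 1.027752×10^9 km.
The Hohmann ellipse has a_t = (r₁ + r₂)/2 = 6.18596×10^8 km.
Circular speed at r = 1.027752×10^9 km: v_c = √(μ/r) = 11.363 km/s.
Vis-viva on the transfer ellipse at r = 1.027752×10^9 km gives v_t = √[μ(2/r − 1/a_t)] = 6.6118 km/s.
Δv₂ = |v_t − v_c| = |6.6118 − 11.363| = 4.751 km/s.

Δv₂ = 4751 m/s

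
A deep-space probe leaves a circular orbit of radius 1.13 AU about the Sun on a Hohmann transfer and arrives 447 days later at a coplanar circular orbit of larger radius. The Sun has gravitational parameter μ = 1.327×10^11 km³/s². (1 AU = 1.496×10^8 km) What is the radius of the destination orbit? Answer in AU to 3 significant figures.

r₂ = 2.50 AU

In km: r₁ = 1.13 × 1.496×10^8 = 1.69048×10^8 km.
Transfer time t = 447 days = 3.86208×10^7 s, and t = π√(a_t³/μ).
So a_t = (μ t²/π²)^(1/3) = (1.327×10^11 × (3.86208×10^7)² / π²)^(1/3) = 2.7169×10^8 km.
Since a_t = (r₁ + r₂)/2, r₂ = 2a_t − r₁ = 2×2.7169×10^8 − 1.69048×10^8 = 3.74332×10^8 km.
In AU: r₂ = 3.74332×10^8 / 1.496×10^8 = 2.50 AU.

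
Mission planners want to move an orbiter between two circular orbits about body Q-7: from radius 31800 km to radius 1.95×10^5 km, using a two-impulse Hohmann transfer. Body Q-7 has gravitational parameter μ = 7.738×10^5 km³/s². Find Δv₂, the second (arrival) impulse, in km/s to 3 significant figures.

Δv₂ = 0.937 km/s

Transfer-ellipse semi-major axis a_t = (r₁ + r₂)/2 = (31800 + 1.950×10^5)/2 = 1.134×10^5 km.
Circular speed at r = 1.950×10^5 km: v_c = √(μ/r) = 1.99204 km/s.
Transfer-orbit speed at the same r (vis-viva, a = a_t): v_t = √[μ(2/r − 1/a_t)] = 1.05488 km/s.
Δv₂ = |v_t − v_c| = |1.05488 − 1.99204| = 0.9372 km/s.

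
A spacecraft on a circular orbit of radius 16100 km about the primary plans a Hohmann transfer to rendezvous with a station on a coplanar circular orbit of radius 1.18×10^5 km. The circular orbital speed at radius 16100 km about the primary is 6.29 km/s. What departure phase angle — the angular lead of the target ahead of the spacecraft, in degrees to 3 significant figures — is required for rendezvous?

φ = 103°

From the circular-orbit relation v² = μ/r at r = 16100 km: μ = v²r = (6.29)² × 16100 = 6.36982×10^5 km³/s².
Semi-major axis of the transfer orbit: a_t = (16100 + 1.180×10^5)/2 = 67050 km.
Transfer time t = π√(a_t³/μ) = 68340 s.
The target's mean motion on its circular orbit is ω₂ = √(μ/r₂³) = 1.969×10^-5 rad/s.
Angle swept by the target during transfer: ω₂·t = 1.3456 rad = 77.10°.
The spacecraft traverses 180° on the transfer ellipse, so the target must lead by 180° − 77.10° = 103°.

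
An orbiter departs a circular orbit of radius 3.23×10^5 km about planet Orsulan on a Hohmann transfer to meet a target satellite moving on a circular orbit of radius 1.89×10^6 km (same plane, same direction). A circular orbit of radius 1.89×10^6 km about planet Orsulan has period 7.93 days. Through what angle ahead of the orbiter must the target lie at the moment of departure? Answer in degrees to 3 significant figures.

From Kepler's third law T² = 4π²r³/μ at r = 1.89×10^6 km, T = 7.93 days = 7.93 × 86400 s = 6.85152×10^5 s: μ = 4π²r³/T² = 5.67768×10^8 km³/s².
Transfer-ellipse semi-major axis a_t = (r₁ + r₂)/2 = (3.230×10^5 + 1.890×10^6)/2 = 1.1065×10^6 km.
The half-period of the transfer ellipse is t = π√(a_t³/μ) = 1.5346×10^5 s.
Target angular speed ω₂ = √(μ/r₂³) = 9.1705×10^-6 rad/s.
Angle swept by the target during transfer: ω₂·t = 1.4073 rad = 80.63°.
Arrival is 180° from departure on the ellipse, so φ = 180° − 80.63° = 99.4°.

φ = 99.4°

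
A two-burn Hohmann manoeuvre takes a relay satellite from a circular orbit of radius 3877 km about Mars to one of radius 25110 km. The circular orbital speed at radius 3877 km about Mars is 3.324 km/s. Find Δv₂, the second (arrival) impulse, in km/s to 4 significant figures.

From the circular-orbit relation v² = μ/r at r = 3877 km: μ = v²r = (3.324)² × 3877 = 42836.9 km³/s².
Semi-major axis of the transfer orbit: a_t = (3877 + 25110)/2 = 14493.5 km.
Circular speed at r = 25110 km: v_c = √(μ/r) = 1.3061 km/s.
Vis-viva on the transfer ellipse at r = 25110 km gives v_t = √[μ(2/r − 1/a_t)] = 0.67553 km/s.
Δv₂ = |v_t − v_c| = |0.67553 − 1.3061| = 0.6306 km/s.

Δv₂ = 0.6306 km/s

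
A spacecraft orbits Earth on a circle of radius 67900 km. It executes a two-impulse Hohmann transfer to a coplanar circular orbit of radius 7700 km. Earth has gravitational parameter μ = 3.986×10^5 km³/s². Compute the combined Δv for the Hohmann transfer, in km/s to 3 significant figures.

Δv = 3.78 km/s

The Hohmann ellipse has a_t = (r₁ + r₂)/2 = 37800 km.
At r₁ the circular-orbit speed is v₁ = √(μ/r₁) = 2.423 km/s.
On the transfer ellipse at r₁, v² = μ(2/r − 1/a) gives v_a = √[μ(2/r₁ − 1/a_t)] = 1.094 km/s.
First burn Δv₁ = |v_a − v₁| = 1.329 km/s.
At r₂, v₂ = √(μ/r₂) = 7.195 km/s.
Transfer-orbit speed at r₂: v_p = √[μ(2/r₂ − 1/a_t)] = 9.643 km/s.
Second burn Δv₂ = |v₂ − v_p| = 2.448 km/s.
Total Δv = Δv₁ + Δv₂ = 3.777 km/s.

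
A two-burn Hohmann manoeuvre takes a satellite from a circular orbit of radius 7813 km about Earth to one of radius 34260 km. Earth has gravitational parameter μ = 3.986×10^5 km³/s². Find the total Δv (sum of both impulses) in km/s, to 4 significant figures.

Transfer-ellipse semi-major axis a_t = (r₁ + r₂)/2 = (7813 + 34260)/2 = 21036.5 km.
Circular speed at r₁: v₁ = √(μ/r₁) = √(3.986×10^5/7813) = 7.14266 km/s.
Transfer-orbit speed at r₁ (v² = μ(2/r − 1/a)): v_p = √[μ(2/r₁ − 1/a_t)] = 9.11521 km/s.
First burn Δv₁ = |v_p − v₁| = 1.973 km/s.
At r₂, v₂ = √(μ/r₂) = 3.411 km/s.
Transfer-orbit speed at r₂: v_a = √[μ(2/r₂ − 1/a_t)] = 2.079 km/s.
Second burn Δv₂ = |v₂ − v_a| = 1.332 km/s.
Total Δv = Δv₁ + Δv₂ = 3.305 km/s.

Δv = 3.305 km/s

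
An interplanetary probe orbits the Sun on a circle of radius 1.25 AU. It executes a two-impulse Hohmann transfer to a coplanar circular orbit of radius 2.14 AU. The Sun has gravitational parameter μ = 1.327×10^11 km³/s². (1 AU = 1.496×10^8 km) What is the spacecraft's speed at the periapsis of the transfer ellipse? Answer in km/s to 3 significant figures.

In km: r₁ = 1.25 × 1.496×10^8 = 1.870×10^8 km; r₂ = 2.14 × 1.496×10^8 = 3.20144×10^8 km.
Semi-major axis of the transfer orbit: a_t = (1.870×10^8 + 3.20144×10^8)/2 = 2.53572×10^8 km.
The periapsis of the transfer ellipse is at r = 1.870×10^8 km.
From the vis-viva equation, v = √[μ(2/r − 1/a_t)] = 29.93 km/s.

v = 29.9 km/s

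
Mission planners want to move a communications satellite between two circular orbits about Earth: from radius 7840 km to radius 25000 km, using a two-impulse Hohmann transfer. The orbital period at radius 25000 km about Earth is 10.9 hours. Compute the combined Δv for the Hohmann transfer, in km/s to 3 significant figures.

Δv = 2.91 km/s

From Kepler's third law T² = 4π²r³/μ at r = 25000 km, T = 10.9 hours = 10.9 × 3600 s = 39240 s: μ = 4π²r³/T² = 4.00610×10^5 km³/s².
Transfer-ellipse semi-major axis a_t = (r₁ + r₂)/2 = (7840 + 25000)/2 = 16420 km.
At r₁ the circular-orbit speed is v₁ = √(μ/r₁) = 7.148 km/s.
On the transfer ellipse at r₁, v² = μ(2/r − 1/a) gives v_p = √[μ(2/r₁ − 1/a_t)] = 8.820 km/s.
First burn Δv₁ = |v_p − v₁| = 1.672 km/s.
At r₂, v₂ = √(μ/r₂) = 4.003 km/s.
Transfer-orbit speed at r₂: v_a = √[μ(2/r₂ − 1/a_t)] = 2.766 km/s.
Second burn Δv₂ = |v₂ − v_a| = 1.237 km/s.
Total Δv = Δv₁ + Δv₂ = 2.909 km/s.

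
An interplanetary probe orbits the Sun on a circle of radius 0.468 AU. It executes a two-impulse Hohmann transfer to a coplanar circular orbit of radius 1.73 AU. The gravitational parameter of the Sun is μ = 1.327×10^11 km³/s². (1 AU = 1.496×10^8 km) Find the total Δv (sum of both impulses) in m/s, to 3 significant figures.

Δv = 19000 m/s

In km: r₁ = 0.468 × 1.496×10^8 = 7.00128×10^7 km; r₂ = 1.73 × 1.496×10^8 = 2.58808×10^8 km.
Transfer-ellipse semi-major axis a_t = (r₁ + r₂)/2 = (7.00128×10^7 + 2.58808×10^8)/2 = 1.644104×10^8 km.
Circular speed at r₁: v₁ = √(μ/r₁) = √(1.327×10^11/7.00128×10^7) = 43.5358 km/s.
Transfer-orbit speed at r₁ (vis-viva equation): v_p = √[μ(2/r₁ − 1/a_t)] = 54.6224 km/s.
First burn Δv₁ = |v_p − v₁| = 11.087 km/s.
At r₂, v₂ = √(μ/r₂) = 22.6437 km/s.
Transfer-orbit speed at r₂: v_a = √[μ(2/r₂ − 1/a_t)] = 14.7765 km/s.
Second burn Δv₂ = |v₂ − v_a| = 7.8672 km/s.
Total Δv = Δv₁ + Δv₂ = 18.95 km/s.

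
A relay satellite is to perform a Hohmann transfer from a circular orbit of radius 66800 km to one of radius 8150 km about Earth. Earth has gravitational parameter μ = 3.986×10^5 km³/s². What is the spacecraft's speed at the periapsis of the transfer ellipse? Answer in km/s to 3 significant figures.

The Hohmann ellipse has a_t = (r₁ + r₂)/2 = 37475 km.
The periapsis of the transfer ellipse is at r = 8150 km.
Vis-viva: v = √[μ(2/r − 1/a_t)] = √[3.986×10^5 × (2/8150 − 1/37475)] = 9.337 km/s.

v = 9.34 km/s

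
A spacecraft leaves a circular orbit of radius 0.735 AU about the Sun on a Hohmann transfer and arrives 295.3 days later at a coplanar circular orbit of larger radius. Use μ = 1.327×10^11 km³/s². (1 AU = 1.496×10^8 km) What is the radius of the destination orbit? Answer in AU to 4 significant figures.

In km: r₁ = 0.735 × 1.496×10^8 = 1.09956×10^8 km.
Transfer time t = 295.3 days = 2.551392×10^7 s, and t = π√(a_t³/μ).
So a_t = (μ t²/π²)^(1/3) = (1.327×10^11 × (2.551392×10^7)² / π²)^(1/3) = 2.0608×10^8 km.
Since a_t = (r₁ + r₂)/2, r₂ = 2a_t − r₁ = 2×2.0608×10^8 − 1.09956×10^8 = 3.02204×10^8 km.
In AU: r₂ = 3.02204×10^8 / 1.496×10^8 = 2.020 AU.

r₂ = 2.020 AU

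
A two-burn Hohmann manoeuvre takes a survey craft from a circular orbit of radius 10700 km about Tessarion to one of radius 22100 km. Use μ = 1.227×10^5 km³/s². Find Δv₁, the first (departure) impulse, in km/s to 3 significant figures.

The Hohmann ellipse has a_t = (r₁ + r₂)/2 = 16400 km.
On the circular orbit at r = 10700 km, v_c = √(μ/r) = 3.3863 km/s.
Vis-viva on the transfer ellipse at r = 10700 km gives v_t = √[μ(2/r − 1/a_t)] = 3.9310 km/s.
Δv₁ = |v_t − v_c| = |3.9310 − 3.3863| = 0.5447 km/s.

Δv₁ = 0.545 km/s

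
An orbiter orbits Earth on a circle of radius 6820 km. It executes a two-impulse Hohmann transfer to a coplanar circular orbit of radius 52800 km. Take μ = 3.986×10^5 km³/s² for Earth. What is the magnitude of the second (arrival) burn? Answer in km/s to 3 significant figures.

Δv₂ = 1.43 km/s

Semi-major axis of the transfer orbit: a_t = (6820 + 52800)/2 = 29810 km.
Circular speed at r = 52800 km: v_c = √(μ/r) = 2.7476 km/s.
Vis-viva on the transfer ellipse at r = 52800 km gives v_t = √[μ(2/r − 1/a_t)] = 1.3142 km/s.
Δv₂ = |v_t − v_c| = |1.3142 − 2.7476| = 1.433 km/s.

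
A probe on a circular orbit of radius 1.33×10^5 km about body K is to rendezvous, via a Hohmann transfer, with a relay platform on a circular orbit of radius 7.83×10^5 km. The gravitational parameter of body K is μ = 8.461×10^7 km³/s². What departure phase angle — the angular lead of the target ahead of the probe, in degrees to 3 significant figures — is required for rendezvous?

The Hohmann ellipse has a_t = (r₁ + r₂)/2 = 4.580×10^5 km.
Transfer time t = π√(a_t³/μ) = 1.0586×10^5 s.
Target angular speed ω₂ = √(μ/r₂³) = 1.3276×10^-5 rad/s.
Angle swept by the target during transfer: ω₂·t = 1.4054 rad = 80.52°.
Arrival is 180° from departure on the ellipse, so φ = 180° − 80.52° = 99.5°.

φ = 99.5°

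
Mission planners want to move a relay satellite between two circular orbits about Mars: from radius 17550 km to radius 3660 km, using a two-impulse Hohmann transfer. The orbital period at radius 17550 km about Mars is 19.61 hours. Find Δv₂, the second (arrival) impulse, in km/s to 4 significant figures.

From Kepler's third law T² = 4π²r³/μ at r = 17550 km, T = 19.61 hours = 19.61 × 3600 s = 70596 s: μ = 4π²r³/T² = 42818.4 km³/s².
The Hohmann ellipse has a_t = (r₁ + r₂)/2 = 10605 km.
On the circular orbit at r = 3660 km, v_c = √(μ/r) = 3.4204 km/s.
Transfer-orbit speed at the same r (vis-viva, a = a_t): v_t = √[μ(2/r − 1/a_t)] = 4.4001 km/s.
Δv₂ = |v_t − v_c| = |4.4001 − 3.4204| = 0.9797 km/s.

Δv₂ = 0.9797 km/s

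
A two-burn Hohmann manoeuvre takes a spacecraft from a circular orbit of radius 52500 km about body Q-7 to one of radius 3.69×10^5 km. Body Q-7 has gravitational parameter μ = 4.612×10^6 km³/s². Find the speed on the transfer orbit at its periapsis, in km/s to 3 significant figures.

Semi-major axis of the transfer orbit: a_t = (52500 + 3.690×10^5)/2 = 2.1075×10^5 km.
The periapsis of the transfer ellipse is at r = 52500 km.
Vis-viva: v = √[μ(2/r − 1/a_t)] = √[4.612×10^6 × (2/52500 − 1/2.1075×10^5)] = 12.40 km/s.

v = 12.4 km/s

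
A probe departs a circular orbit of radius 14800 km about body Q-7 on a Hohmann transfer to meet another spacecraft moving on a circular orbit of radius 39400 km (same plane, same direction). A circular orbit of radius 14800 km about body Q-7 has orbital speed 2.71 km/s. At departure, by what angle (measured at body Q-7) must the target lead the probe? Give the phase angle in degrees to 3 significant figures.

From the circular-orbit relation v² = μ/r at r = 14800 km: μ = v²r = (2.71)² × 14800 = 1.08693×10^5 km³/s².
The Hohmann ellipse has a_t = (r₁ + r₂)/2 = 27100 km.
Transfer time t = π√(a_t³/μ) = 42510 s.
The target's mean motion on its circular orbit is ω₂ = √(μ/r₂³) = 4.216×10^-5 rad/s.
Angle swept by the target during transfer: ω₂·t = 1.792 rad = 102.7°.
Arrival is 180° from departure on the ellipse, so φ = 180° − 102.7° = 77.3°.

φ = 77.3°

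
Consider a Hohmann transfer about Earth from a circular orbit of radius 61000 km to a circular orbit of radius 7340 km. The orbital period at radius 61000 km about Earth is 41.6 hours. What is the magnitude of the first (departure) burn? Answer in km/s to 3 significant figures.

From Kepler's third law T² = 4π²r³/μ at r = 61000 km, T = 41.6 hours = 41.6 × 3600 s = 1.4976×10^5 s: μ = 4π²r³/T² = 3.99538×10^5 km³/s².
Transfer-ellipse semi-major axis a_t = (r₁ + r₂)/2 = (61000 + 7340)/2 = 34170 km.
On the circular orbit at r = 61000 km, v_c = √(μ/r) = 2.559 km/s.
Vis-viva on the transfer ellipse at r = 61000 km gives v_t = √[μ(2/r − 1/a_t)] = 1.186 km/s.
Δv₁ = |v_t − v_c| = |1.186 − 2.559| = 1.373 km/s.

Δv₁ = 1.37 km/s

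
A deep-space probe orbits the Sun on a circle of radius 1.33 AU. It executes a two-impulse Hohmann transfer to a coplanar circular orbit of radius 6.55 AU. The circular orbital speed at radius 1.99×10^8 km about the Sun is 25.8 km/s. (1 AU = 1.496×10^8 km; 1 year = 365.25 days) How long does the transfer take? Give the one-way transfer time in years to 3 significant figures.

From the circular-orbit relation v² = μ/r at r = 1.99×10^8 km: μ = v²r = (25.8)² × 1.99×10^8 = 1.32462×10^11 km³/s².
In km: r₁ = 1.33 × 1.496×10^8 = 1.98968×10^8 km; r₂ = 6.55 × 1.496×10^8 = 9.7988×10^8 km.
Semi-major axis of the transfer orbit: a_t = (1.98968×10^8 + 9.7988×10^8)/2 = 5.89424×10^8 km.
Half the transfer-orbit period gives t = π√(a_t³/μ) = 1.235×10^8 s.
Converting: 1.235×10^8 s ÷ 3.15576×10^7 s/year (365.25 × 86400) = 3.91 years.

t = 3.91 years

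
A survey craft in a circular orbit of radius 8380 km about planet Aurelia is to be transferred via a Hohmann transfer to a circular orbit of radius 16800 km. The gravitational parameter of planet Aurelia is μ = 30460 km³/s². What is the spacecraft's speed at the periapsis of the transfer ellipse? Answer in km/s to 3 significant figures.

Semi-major axis of the transfer orbit: a_t = (8380 + 16800)/2 = 12590 km.
The periapsis of the transfer ellipse is at r = 8380 km.
From the vis-viva equation, v = √[μ(2/r − 1/a_t)] = 2.202 km/s.

v = 2.20 km/s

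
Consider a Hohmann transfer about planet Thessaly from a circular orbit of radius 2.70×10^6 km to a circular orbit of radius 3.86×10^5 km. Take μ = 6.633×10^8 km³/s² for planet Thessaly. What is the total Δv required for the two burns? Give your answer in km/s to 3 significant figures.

Δv = 21.2 km/s

Semi-major axis of the transfer orbit: a_t = (2.700×10^6 + 3.860×10^5)/2 = 1.543×10^6 km.
Circular speed at r₁: v₁ = √(μ/r₁) = √(6.633×10^8/2.700×10^6) = 15.67376 km/s.
On the transfer ellipse at r₁, vis-viva equation gives v_a = √[μ(2/r₁ − 1/a_t)] = 7.839418 km/s.
First burn Δv₁ = |v_a − v₁| = 7.8343 km/s.
Circular speed at r₂: v₂ = √(μ/r₂) = 41.4535 km/s.
Transfer-orbit speed at r₂: v_p = √[μ(2/r₂ − 1/a_t)] = 54.8353 km/s.
Second burn Δv₂ = |v₂ − v_p| = 13.382 km/s.
Total Δv = Δv₁ + Δv₂ = 21.22 km/s.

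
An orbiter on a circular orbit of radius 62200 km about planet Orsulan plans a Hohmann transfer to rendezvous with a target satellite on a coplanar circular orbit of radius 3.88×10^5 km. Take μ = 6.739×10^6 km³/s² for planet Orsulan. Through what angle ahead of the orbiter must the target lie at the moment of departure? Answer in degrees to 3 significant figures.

φ = 100°

Semi-major axis of the transfer orbit: a_t = (62200 + 3.880×10^5)/2 = 2.251×10^5 km.
The half-period of the transfer ellipse is t = π√(a_t³/μ) = 1.29245×10^5 s.
The target's mean motion on its circular orbit is ω₂ = √(μ/r₂³) = 1.07411×10^-5 rad/s.
Angle swept by the target during transfer: ω₂·t = 1.3882 rad = 79.54°.
The orbiter traverses 180° on the transfer ellipse, so the target must lead by 180° − 79.54° = 100°.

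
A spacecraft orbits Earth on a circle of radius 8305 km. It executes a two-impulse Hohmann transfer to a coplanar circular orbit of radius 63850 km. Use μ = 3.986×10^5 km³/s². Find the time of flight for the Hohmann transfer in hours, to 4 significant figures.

t = 9.472 hours

Semi-major axis of the transfer orbit: a_t = (8305 + 63850)/2 = 36077.5 km.
Half the transfer-orbit period gives t = π√(a_t³/μ) = 34100 s.
Converting: 34100 s ÷ 3600 s/hour = 9.472 hours.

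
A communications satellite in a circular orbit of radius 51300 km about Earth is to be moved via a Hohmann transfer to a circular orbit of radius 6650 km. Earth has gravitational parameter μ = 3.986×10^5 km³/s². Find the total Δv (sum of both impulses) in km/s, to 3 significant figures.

Semi-major axis of the transfer orbit: a_t = (51300 + 6650)/2 = 28975 km.
At r₁ the circular-orbit speed is v₁ = √(μ/r₁) = 2.787 km/s.
On the transfer ellipse at r₁, vis-viva equation gives v_a = √[μ(2/r₁ − 1/a_t)] = 1.335 km/s.
First burn Δv₁ = |v_a − v₁| = 1.452 km/s.
Circular speed at r₂: v₂ = √(μ/r₂) = 7.7421 km/s.
Transfer-orbit speed at r₂: v_p = √[μ(2/r₂ − 1/a_t)] = 10.302 km/s.
Second burn Δv₂ = |v₂ − v_p| = 2.560 km/s.
Δv = Δv₁ + Δv₂ = 1.452 + 2.560 = 4.012 km/s.

Δv = 4.01 km/s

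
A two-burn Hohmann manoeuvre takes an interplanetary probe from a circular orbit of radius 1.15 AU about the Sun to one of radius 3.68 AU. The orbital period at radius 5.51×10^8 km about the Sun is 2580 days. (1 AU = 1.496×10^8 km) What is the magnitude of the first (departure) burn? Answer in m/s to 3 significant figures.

From Kepler's third law T² = 4π²r³/μ at r = 5.51×10^8 km, T = 2580 days = 2580 × 86400 s = 2.22912×10^8 s: μ = 4π²r³/T² = 1.32907×10^11 km³/s².
In km: r₁ = 1.15 × 1.496×10^8 = 1.7204×10^8 km; r₂ = 3.68 × 1.496×10^8 = 5.50528×10^8 km.
Transfer-ellipse semi-major axis a_t = (r₁ + r₂)/2 = (1.7204×10^8 + 5.50528×10^8)/2 = 3.61284×10^8 km.
Circular speed at r = 1.7204×10^8 km: v_c = √(μ/r) = 27.7945 km/s.
Vis-viva on the transfer ellipse at r = 1.7204×10^8 km gives v_t = √[μ(2/r − 1/a_t)] = 34.3103 km/s.
Δv₁ = |v_t − v_c| = |34.3103 − 27.7945| = 6.516 km/s.

Δv₁ = 6520 m/s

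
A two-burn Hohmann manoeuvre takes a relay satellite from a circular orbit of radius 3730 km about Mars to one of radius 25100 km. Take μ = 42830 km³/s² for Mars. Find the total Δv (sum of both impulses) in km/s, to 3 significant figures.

Δv = 1.72 km/s

The Hohmann ellipse has a_t = (r₁ + r₂)/2 = 14415 km.
At r₁ the circular-orbit speed is v₁ = √(μ/r₁) = 3.3886 km/s.
On the transfer ellipse at r₁, vis-viva equation gives v_p = √[μ(2/r₁ − 1/a_t)] = 4.4715 km/s.
First burn Δv₁ = |v_p − v₁| = 1.083 km/s.
Circular speed at r₂: v₂ = √(μ/r₂) = 1.3063 km/s.
Transfer-orbit speed at r₂: v_a = √[μ(2/r₂ − 1/a_t)] = 0.66448 km/s.
Second burn Δv₂ = |v₂ − v_a| = 0.6418 km/s.
Total Δv = Δv₁ + Δv₂ = 1.725 km/s.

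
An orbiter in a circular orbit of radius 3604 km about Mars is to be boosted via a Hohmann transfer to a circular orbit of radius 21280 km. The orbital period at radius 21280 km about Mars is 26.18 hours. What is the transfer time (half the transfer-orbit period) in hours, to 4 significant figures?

From Kepler's third law T² = 4π²r³/μ at r = 21280 km, T = 26.18 hours = 26.18 × 3600 s = 94248 s: μ = 4π²r³/T² = 42828.2 km³/s².
The Hohmann ellipse has a_t = (r₁ + r₂)/2 = 12442 km.
By Kepler's third law the transfer-orbit period is T = 2π√(a_t³/μ), so t = T/2 = 21068 s.
Converting: 21068 s ÷ 3600 s/hour = 5.852 hours.

t = 5.852 hours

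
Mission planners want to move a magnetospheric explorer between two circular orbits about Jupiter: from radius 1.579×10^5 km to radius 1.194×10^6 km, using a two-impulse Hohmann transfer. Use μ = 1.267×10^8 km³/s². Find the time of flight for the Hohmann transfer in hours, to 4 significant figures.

t = 43.09 hours

Semi-major axis of the transfer orbit: a_t = (1.579×10^5 + 1.194×10^6)/2 = 6.7595×10^5 km.
Half the transfer-orbit period gives t = π√(a_t³/μ) = 1.5511×10^5 s.
Converting: 1.5511×10^5 s ÷ 3600 s/hour = 43.09 hours.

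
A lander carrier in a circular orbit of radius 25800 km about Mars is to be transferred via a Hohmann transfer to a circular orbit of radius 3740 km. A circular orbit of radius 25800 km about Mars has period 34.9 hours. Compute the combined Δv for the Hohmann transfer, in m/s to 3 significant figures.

From Kepler's third law T² = 4π²r³/μ at r = 25800 km, T = 34.9 hours = 34.9 × 3600 s = 1.2564×10^5 s: μ = 4π²r³/T² = 42950.0 km³/s².
Transfer-ellipse semi-major axis a_t = (r₁ + r₂)/2 = (25800 + 3740)/2 = 14770 km.
At r₁ the circular-orbit speed is v₁ = √(μ/r₁) = 1.29024 km/s.
On the transfer ellipse at r₁, vis-viva equation gives v_a = √[μ(2/r₁ − 1/a_t)] = 0.649258 km/s.
First burn Δv₁ = |v_a − v₁| = 0.6410 km/s.
At r₂, v₂ = √(μ/r₂) = 3.389 km/s.
Transfer-orbit speed at r₂: v_p = √[μ(2/r₂ − 1/a_t)] = 4.479 km/s.
Second burn Δv₂ = |v₂ − v_p| = 1.090 km/s.
Total Δv = Δv₁ + Δv₂ = 1.731 km/s.

Δv = 1730 m/s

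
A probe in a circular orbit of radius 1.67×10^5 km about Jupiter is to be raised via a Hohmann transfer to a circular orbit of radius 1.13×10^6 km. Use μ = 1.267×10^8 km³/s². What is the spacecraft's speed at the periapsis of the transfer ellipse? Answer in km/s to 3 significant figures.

v = 36.4 km/s

The Hohmann ellipse has a_t = (r₁ + r₂)/2 = 6.485×10^5 km.
The periapsis of the transfer ellipse is at r = 1.670×10^5 km.
Applying v² = μ(2/r − 1/a_t): v = 36.36 km/s.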